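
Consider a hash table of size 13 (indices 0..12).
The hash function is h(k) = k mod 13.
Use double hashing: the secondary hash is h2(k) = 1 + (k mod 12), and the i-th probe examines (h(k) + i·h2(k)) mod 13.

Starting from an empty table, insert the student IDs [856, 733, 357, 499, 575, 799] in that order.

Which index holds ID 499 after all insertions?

0

856: h=11 => slot 11
733: h=5 => slot 5
357: h=6 => slot 6
499: h=5, h2=8, probe 5,0 => slot 0
575: h=3 => slot 3
799: h=6, h2=8, probe 6,1 => slot 1
Table: [499, 799, ., 575, ., 733, 357, ., ., ., ., 856, .]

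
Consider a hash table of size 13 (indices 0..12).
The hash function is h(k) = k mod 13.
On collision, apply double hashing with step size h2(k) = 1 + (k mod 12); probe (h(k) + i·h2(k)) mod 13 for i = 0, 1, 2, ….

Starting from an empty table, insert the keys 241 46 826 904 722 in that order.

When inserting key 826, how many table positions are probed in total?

3

Insert 241: h=7, slot 7 empty -> index 7.
Insert 46: h=7, h2=11, slot 7 occupied -> index 5.
Insert 826: h=7, h2=11, slots 7,5 occupied -> index 3.
Insert 904: h=7, h2=5, slot 7 occupied -> index 12.
Insert 722: h=7, h2=3, slot 7 occupied -> index 10.
Table: [_, _, _, 826, _, 46, _, 241, _, _, 722, _, 904]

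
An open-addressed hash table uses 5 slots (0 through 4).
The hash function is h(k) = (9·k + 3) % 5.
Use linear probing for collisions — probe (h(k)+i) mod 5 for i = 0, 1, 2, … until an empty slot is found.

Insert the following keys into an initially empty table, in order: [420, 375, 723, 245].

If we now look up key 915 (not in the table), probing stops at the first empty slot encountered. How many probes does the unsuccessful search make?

420 hashes to 3; slot 3 is free → place at 3.
375 hashes to 3; 3 taken → place at 4.
723 hashes to 0; slot 0 is free → place at 0.
245 hashes to 3; 3,4,0 taken → place at 1.
Table: [723, 245, ∅, 420, 375]
Lookup 915: h=3, probe 3,4,0,1,2 → slot 2 empty, not found.

5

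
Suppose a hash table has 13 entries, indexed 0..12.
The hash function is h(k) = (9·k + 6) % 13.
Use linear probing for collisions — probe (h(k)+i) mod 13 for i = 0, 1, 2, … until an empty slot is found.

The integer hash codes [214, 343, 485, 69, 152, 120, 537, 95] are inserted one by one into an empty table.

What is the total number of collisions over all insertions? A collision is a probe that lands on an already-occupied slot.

6

214: h=8 -> slot 8
343: h=12 -> slot 12
485: h=3 -> slot 3
69: h=3, probe 3,4 -> slot 4
152: h=9 -> slot 9
120: h=7 -> slot 7
537: h=3, probe 3,4,5 -> slot 5
95: h=3, probe 3,4,5,6 -> slot 6
Table: [-, -, -, 485, 69, 537, 95, 120, 214, 152, -, -, 343]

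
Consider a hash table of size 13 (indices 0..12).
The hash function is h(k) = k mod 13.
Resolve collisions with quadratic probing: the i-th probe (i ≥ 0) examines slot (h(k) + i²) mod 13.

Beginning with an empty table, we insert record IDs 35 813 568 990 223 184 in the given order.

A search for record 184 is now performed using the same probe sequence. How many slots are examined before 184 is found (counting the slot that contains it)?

35 hashes to 9; slot 9 is free → place at 9.
813 hashes to 7; slot 7 is free → place at 7.
568 hashes to 9; 9 taken → place at 10.
990 hashes to 2; slot 2 is free → place at 2.
223 hashes to 2; 2 taken → place at 3.
184 hashes to 2; 2,3 taken → place at 6.
Table: [-, -, 990, 223, -, -, 184, 813, -, 35, 568, -, -]
Lookup 184: h=2, probe 2,3,6 → found at 6.

3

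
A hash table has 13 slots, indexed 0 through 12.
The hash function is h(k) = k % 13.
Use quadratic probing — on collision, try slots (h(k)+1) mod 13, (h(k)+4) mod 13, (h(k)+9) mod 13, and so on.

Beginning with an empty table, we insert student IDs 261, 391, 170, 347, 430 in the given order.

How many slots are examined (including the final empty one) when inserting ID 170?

261 hashes to 1; slot 1 is free -> place at 1.
391 hashes to 1; 1 taken -> place at 2.
170 hashes to 1; 1,2 taken -> place at 5.
347 hashes to 9; slot 9 is free -> place at 9.
430 hashes to 1; 1,2,5 taken -> place at 10.
Table: [∅, 261, 391, ∅, ∅, 170, ∅, ∅, ∅, 347, 430, ∅, ∅]

3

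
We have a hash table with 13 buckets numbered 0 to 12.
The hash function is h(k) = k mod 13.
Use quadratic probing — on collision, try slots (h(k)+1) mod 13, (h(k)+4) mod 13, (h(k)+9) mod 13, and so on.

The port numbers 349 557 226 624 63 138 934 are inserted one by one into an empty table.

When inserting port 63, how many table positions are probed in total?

3

349 hashes to 11; slot 11 is free -> place at 11.
557 hashes to 11; 11 taken -> place at 12.
226 hashes to 5; slot 5 is free -> place at 5.
624 hashes to 0; slot 0 is free -> place at 0.
63 hashes to 11; 11,12 taken -> place at 2.
138 hashes to 8; slot 8 is free -> place at 8.
934 hashes to 11; 11,12,2 taken -> place at 7.
Table: [624, ., 63, ., ., 226, ., 934, 138, ., ., 349, 557]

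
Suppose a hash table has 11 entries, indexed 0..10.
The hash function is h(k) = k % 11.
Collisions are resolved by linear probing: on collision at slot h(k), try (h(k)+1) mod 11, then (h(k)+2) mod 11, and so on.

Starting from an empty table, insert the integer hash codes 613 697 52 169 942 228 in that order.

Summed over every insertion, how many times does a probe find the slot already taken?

613 hashes to 8; slot 8 is free => place at 8.
697 hashes to 4; slot 4 is free => place at 4.
52 hashes to 8; 8 taken => place at 9.
169 hashes to 4; 4 taken => place at 5.
942 hashes to 7; slot 7 is free => place at 7.
228 hashes to 8; 8,9 taken => place at 10.
Table: [—, —, —, —, 697, 169, —, 942, 613, 52, 228]

4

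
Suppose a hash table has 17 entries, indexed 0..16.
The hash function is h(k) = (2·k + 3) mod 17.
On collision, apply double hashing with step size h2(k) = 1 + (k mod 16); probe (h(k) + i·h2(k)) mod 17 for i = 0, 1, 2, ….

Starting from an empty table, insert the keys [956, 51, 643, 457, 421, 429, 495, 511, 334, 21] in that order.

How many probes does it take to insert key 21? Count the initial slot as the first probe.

2

Insert 956: h=11, slot 11 empty => index 11.
Insert 51: h=3, slot 3 empty => index 3.
Insert 643: h=14, slot 14 empty => index 14.
Insert 457: h=16, slot 16 empty => index 16.
Insert 421: h=12, slot 12 empty => index 12.
Insert 429: h=11, h2=14, slot 11 occupied => index 8.
Insert 495: h=7, slot 7 empty => index 7.
Insert 511: h=5, slot 5 empty => index 5.
Insert 334: h=8, h2=15, slot 8 occupied => index 6.
Insert 21: h=11, h2=6, slot 11 occupied => index 0.
Table: [21, _, _, 51, _, 511, 334, 495, 429, _, _, 956, 421, _, 643, _, 457]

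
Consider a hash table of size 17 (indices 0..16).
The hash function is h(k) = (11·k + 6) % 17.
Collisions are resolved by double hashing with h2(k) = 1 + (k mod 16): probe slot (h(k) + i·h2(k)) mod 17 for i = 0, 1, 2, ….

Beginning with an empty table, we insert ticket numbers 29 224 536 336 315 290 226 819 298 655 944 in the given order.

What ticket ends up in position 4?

944

29 hashes to 2; slot 2 is free → place at 2.
224 hashes to 5; slot 5 is free → place at 5.
536 hashes to 3; slot 3 is free → place at 3.
336 hashes to 13; slot 13 is free → place at 13.
315 hashes to 3, h2=12; 3 taken → place at 15.
290 hashes to 0; slot 0 is free → place at 0.
226 hashes to 10; slot 10 is free → place at 10.
819 hashes to 5, h2=4; 5 taken → place at 9.
298 hashes to 3, h2=11; 3 taken → place at 14.
655 hashes to 3, h2=16; 3,2 taken → place at 1.
944 hashes to 3, h2=1; 3 taken → place at 4.
Table: [290, 655, 29, 536, 944, 224, ∅, ∅, ∅, 819, 226, ∅, ∅, 336, 298, 315, ∅]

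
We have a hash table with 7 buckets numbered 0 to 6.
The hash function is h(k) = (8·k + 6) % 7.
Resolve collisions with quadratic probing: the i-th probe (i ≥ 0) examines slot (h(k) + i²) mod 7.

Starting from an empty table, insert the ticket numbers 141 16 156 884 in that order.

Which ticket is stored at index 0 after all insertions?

141: h=0 → slot 0
16: h=1 → slot 1
156: h=1, probe 1,2 → slot 2
884: h=1, probe 1,2,5 → slot 5
Table: [141, 16, 156, _, _, 884, _]

141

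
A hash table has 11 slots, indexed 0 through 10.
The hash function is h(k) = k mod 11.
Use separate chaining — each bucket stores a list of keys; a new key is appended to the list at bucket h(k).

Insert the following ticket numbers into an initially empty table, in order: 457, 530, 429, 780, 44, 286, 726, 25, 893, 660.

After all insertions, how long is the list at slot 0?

Insert 457: h=6, bucket 6 empty -> new chain.
Insert 530: h=2, bucket 2 empty -> new chain.
Insert 429: h=0, bucket 0 empty -> new chain.
Insert 780: h=10, bucket 10 empty -> new chain.
Insert 44: h=0, bucket 0 nonempty -> append to chain.
Insert 286: h=0, bucket 0 nonempty -> append to chain.
Insert 726: h=0, bucket 0 nonempty -> append to chain.
Insert 25: h=3, bucket 3 empty -> new chain.
Insert 893: h=2, bucket 2 nonempty -> append to chain.
Insert 660: h=0, bucket 0 nonempty -> append to chain.
Final buckets:
0: 429 -> 44 -> 286 -> 726 -> 660
1: -
2: 530 -> 893
3: 25
4: -
5: -
6: 457
7: -
8: -
9: -
10: 780

5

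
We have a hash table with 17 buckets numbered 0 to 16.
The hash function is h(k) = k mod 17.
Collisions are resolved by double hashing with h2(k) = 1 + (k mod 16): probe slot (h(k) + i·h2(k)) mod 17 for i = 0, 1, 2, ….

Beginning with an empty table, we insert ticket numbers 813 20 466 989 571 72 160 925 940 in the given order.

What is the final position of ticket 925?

1

Insert 813: h=14, slot 14 empty => index 14.
Insert 20: h=3, slot 3 empty => index 3.
Insert 466: h=7, slot 7 empty => index 7.
Insert 989: h=3, h2=14, slot 3 occupied => index 0.
Insert 571: h=10, slot 10 empty => index 10.
Insert 72: h=4, slot 4 empty => index 4.
Insert 160: h=7, h2=1, slot 7 occupied => index 8.
Insert 925: h=7, h2=14, slots 7,4 occupied => index 1.
Insert 940: h=5, slot 5 empty => index 5.
Table: [989, 925, _, 20, 72, 940, _, 466, 160, _, 571, _, _, _, 813, _, _]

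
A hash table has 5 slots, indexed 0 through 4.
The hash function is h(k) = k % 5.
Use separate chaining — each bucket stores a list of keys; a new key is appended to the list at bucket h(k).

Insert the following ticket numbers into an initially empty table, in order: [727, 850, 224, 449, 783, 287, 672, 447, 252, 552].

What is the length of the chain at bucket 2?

Insert 727: h=2, bucket 2 empty -> new chain.
Insert 850: h=0, bucket 0 empty -> new chain.
Insert 224: h=4, bucket 4 empty -> new chain.
Insert 449: h=4, bucket 4 nonempty -> append to chain.
Insert 783: h=3, bucket 3 empty -> new chain.
Insert 287: h=2, bucket 2 nonempty -> append to chain.
Insert 672: h=2, bucket 2 nonempty -> append to chain.
Insert 447: h=2, bucket 2 nonempty -> append to chain.
Insert 252: h=2, bucket 2 nonempty -> append to chain.
Insert 552: h=2, bucket 2 nonempty -> append to chain.
Final buckets:
0: 850
1: ∅
2: 727 -> 287 -> 672 -> 447 -> 252 -> 552
3: 783
4: 224 -> 449

6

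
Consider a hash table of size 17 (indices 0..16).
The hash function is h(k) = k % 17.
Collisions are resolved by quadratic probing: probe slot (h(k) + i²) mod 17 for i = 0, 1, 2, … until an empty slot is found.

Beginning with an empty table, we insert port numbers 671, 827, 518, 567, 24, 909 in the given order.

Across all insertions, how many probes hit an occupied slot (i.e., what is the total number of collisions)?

Insert 671: h=8, slot 8 empty -> index 8.
Insert 827: h=11, slot 11 empty -> index 11.
Insert 518: h=8, slot 8 occupied -> index 9.
Insert 567: h=6, slot 6 empty -> index 6.
Insert 24: h=7, slot 7 empty -> index 7.
Insert 909: h=8, slots 8,9 occupied -> index 12.
Table: [., ., ., ., ., ., 567, 24, 671, 518, ., 827, 909, ., ., ., .]

3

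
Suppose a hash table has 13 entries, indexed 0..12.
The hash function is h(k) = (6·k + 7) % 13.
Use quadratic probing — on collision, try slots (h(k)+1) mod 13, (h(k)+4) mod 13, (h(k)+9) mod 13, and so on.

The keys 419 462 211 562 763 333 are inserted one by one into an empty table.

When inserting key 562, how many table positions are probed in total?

419: h=12 => slot 12
462: h=10 => slot 10
211: h=12, probe 12,0 => slot 0
562: h=12, probe 12,0,3 => slot 3
763: h=9 => slot 9
333: h=3, probe 3,4 => slot 4
Table: [211, -, -, 562, 333, -, -, -, -, 763, 462, -, 419]

3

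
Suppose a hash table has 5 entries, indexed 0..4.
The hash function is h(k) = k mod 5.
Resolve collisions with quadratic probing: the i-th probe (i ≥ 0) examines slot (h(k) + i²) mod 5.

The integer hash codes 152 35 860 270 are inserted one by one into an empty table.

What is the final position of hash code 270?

Insert 152: h=2, slot 2 empty -> index 2.
Insert 35: h=0, slot 0 empty -> index 0.
Insert 860: h=0, slot 0 occupied -> index 1.
Insert 270: h=0, slots 0,1 occupied -> index 4.
Table: [35, 860, 152, ∅, 270]

4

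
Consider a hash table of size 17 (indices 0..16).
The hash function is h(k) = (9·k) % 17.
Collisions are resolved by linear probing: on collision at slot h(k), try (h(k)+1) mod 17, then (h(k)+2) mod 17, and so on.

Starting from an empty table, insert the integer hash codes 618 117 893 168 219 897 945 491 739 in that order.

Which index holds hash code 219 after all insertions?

1

618 hashes to 3; slot 3 is free => place at 3.
117 hashes to 16; slot 16 is free => place at 16.
893 hashes to 13; slot 13 is free => place at 13.
168 hashes to 16; 16 taken => place at 0.
219 hashes to 16; 16,0 taken => place at 1.
897 hashes to 15; slot 15 is free => place at 15.
945 hashes to 5; slot 5 is free => place at 5.
491 hashes to 16; 16,0,1 taken => place at 2.
739 hashes to 4; slot 4 is free => place at 4.
Table: [168, 219, 491, 618, 739, 945, -, -, -, -, -, -, -, 893, -, 897, 117]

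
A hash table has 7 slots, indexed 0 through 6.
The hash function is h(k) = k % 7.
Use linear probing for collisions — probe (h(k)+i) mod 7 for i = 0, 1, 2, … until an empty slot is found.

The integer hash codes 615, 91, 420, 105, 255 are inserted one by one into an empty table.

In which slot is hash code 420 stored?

Insert 615: h=6, slot 6 empty -> index 6.
Insert 91: h=0, slot 0 empty -> index 0.
Insert 420: h=0, slot 0 occupied -> index 1.
Insert 105: h=0, slots 0,1 occupied -> index 2.
Insert 255: h=3, slot 3 empty -> index 3.
Table: [91, 420, 105, 255, ., ., 615]

1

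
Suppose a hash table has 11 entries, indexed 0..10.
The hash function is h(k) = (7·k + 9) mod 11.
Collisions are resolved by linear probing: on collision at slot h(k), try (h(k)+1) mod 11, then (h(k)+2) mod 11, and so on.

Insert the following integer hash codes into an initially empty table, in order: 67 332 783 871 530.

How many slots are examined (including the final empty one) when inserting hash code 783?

67: h=5 -> slot 5
332: h=1 -> slot 1
783: h=1, probe 1,2 -> slot 2
871: h=1, probe 1,2,3 -> slot 3
530: h=1, probe 1,2,3,4 -> slot 4
Table: [., 332, 783, 871, 530, 67, ., ., ., ., .]

2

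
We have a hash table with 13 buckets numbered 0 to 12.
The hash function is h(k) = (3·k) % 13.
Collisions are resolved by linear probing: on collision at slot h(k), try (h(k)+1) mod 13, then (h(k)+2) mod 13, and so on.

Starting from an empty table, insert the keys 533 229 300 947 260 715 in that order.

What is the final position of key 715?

2

533: h=0 → slot 0
229: h=11 → slot 11
300: h=3 → slot 3
947: h=7 → slot 7
260: h=0, probe 0,1 → slot 1
715: h=0, probe 0,1,2 → slot 2
Table: [533, 260, 715, 300, -, -, -, 947, -, -, -, 229, -]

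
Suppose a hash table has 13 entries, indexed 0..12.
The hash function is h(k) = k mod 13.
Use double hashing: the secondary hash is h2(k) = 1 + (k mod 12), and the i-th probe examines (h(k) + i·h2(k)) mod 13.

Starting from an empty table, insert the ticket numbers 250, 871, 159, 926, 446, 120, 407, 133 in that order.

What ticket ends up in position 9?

250 hashes to 3; slot 3 is free → place at 3.
871 hashes to 0; slot 0 is free → place at 0.
159 hashes to 3, h2=4; 3 taken → place at 7.
926 hashes to 3, h2=3; 3 taken → place at 6.
446 hashes to 4; slot 4 is free → place at 4.
120 hashes to 3, h2=1; 3,4 taken → place at 5.
407 hashes to 4, h2=12; 4,3 taken → place at 2.
133 hashes to 3, h2=2; 3,5,7 taken → place at 9.
Table: [871, _, 407, 250, 446, 120, 926, 159, _, 133, _, _, _]

133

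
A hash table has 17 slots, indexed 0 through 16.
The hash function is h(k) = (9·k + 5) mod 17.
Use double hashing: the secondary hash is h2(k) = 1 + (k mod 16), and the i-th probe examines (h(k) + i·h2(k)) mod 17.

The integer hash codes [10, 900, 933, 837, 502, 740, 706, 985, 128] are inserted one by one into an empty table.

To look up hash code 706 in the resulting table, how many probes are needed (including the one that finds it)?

6

10: h=10 => slot 10
900: h=13 => slot 13
933: h=4 => slot 4
837: h=7 => slot 7
502: h=1 => slot 1
740: h=1, h2=5, probe 1,6 => slot 6
706: h=1, h2=3, probe 1,4,7,10,13,16 => slot 16
985: h=13, h2=10, probe 13,6,16,9 => slot 9
128: h=1, h2=1, probe 1,2 => slot 2
Table: [., 502, 128, ., 933, ., 740, 837, ., 985, 10, ., ., 900, ., ., 706]
Lookup 706: h=1, h2=3, probe 1,4,7,10,13,16 → found at 16.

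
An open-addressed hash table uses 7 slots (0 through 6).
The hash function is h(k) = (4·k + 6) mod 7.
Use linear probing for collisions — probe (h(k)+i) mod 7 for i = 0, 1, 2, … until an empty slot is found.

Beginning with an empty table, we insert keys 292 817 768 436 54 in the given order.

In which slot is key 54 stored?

2

292 hashes to 5; slot 5 is free => place at 5.
817 hashes to 5; 5 taken => place at 6.
768 hashes to 5; 5,6 taken => place at 0.
436 hashes to 0; 0 taken => place at 1.
54 hashes to 5; 5,6,0,1 taken => place at 2.
Table: [768, 436, 54, —, —, 292, 817]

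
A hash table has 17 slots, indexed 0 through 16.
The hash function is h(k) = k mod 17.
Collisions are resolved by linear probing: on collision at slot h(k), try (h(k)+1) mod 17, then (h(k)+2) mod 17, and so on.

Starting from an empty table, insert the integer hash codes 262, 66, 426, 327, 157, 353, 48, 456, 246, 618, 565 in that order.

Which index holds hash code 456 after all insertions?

16

Insert 262: h=7, slot 7 empty -> index 7.
Insert 66: h=15, slot 15 empty -> index 15.
Insert 426: h=1, slot 1 empty -> index 1.
Insert 327: h=4, slot 4 empty -> index 4.
Insert 157: h=4, slot 4 occupied -> index 5.
Insert 353: h=13, slot 13 empty -> index 13.
Insert 48: h=14, slot 14 empty -> index 14.
Insert 456: h=14, slots 14,15 occupied -> index 16.
Insert 246: h=8, slot 8 empty -> index 8.
Insert 618: h=6, slot 6 empty -> index 6.
Insert 565: h=4, slots 4,5,6,7,8 occupied -> index 9.
Table: [—, 426, —, —, 327, 157, 618, 262, 246, 565, —, —, —, 353, 48, 66, 456]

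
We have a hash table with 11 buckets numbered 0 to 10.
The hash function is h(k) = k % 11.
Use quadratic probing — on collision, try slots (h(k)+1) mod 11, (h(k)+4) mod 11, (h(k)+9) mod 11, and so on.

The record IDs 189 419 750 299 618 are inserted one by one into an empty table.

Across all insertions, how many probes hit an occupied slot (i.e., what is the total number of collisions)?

189 hashes to 2; slot 2 is free => place at 2.
419 hashes to 1; slot 1 is free => place at 1.
750 hashes to 2; 2 taken => place at 3.
299 hashes to 2; 2,3 taken => place at 6.
618 hashes to 2; 2,3,6 taken => place at 0.
Table: [618, 419, 189, 750, ., ., 299, ., ., ., .]

6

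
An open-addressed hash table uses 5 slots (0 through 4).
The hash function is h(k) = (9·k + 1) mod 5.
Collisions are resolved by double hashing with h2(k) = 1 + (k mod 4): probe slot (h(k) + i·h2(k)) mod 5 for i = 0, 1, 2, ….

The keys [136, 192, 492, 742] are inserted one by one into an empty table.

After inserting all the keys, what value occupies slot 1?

492

Insert 136: h=0, slot 0 empty → index 0.
Insert 192: h=4, slot 4 empty → index 4.
Insert 492: h=4, h2=1, slots 4,0 occupied → index 1.
Insert 742: h=4, h2=3, slot 4 occupied → index 2.
Table: [136, 492, 742, —, 192]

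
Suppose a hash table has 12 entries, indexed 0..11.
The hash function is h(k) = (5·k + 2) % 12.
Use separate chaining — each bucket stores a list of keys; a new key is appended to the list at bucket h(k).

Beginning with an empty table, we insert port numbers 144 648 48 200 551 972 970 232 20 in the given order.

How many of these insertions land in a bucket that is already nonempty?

Insert 144: h=2, bucket 2 empty -> new chain.
Insert 648: h=2, bucket 2 nonempty -> append to chain.
Insert 48: h=2, bucket 2 nonempty -> append to chain.
Insert 200: h=6, bucket 6 empty -> new chain.
Insert 551: h=9, bucket 9 empty -> new chain.
Insert 972: h=2, bucket 2 nonempty -> append to chain.
Insert 970: h=4, bucket 4 empty -> new chain.
Insert 232: h=10, bucket 10 empty -> new chain.
Insert 20: h=6, bucket 6 nonempty -> append to chain.
Final buckets:
0: .
1: .
2: 144 -> 648 -> 48 -> 972
3: .
4: 970
5: .
6: 200 -> 20
7: .
8: .
9: 551
10: 232
11: .

4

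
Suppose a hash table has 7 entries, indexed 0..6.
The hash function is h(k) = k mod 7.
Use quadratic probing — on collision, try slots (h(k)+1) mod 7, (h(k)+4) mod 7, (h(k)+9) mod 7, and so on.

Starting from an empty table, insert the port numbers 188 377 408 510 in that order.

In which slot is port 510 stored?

3

188: h=6 → slot 6
377: h=6, probe 6,0 → slot 0
408: h=2 → slot 2
510: h=6, probe 6,0,3 → slot 3
Table: [377, —, 408, 510, —, —, 188]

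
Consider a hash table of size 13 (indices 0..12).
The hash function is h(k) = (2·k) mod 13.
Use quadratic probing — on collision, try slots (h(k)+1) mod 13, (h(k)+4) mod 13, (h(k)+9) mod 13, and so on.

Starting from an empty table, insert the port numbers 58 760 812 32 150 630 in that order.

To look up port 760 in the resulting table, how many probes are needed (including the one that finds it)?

2

Insert 58: h=12, slot 12 empty → index 12.
Insert 760: h=12, slot 12 occupied → index 0.
Insert 812: h=12, slots 12,0 occupied → index 3.
Insert 32: h=12, slots 12,0,3 occupied → index 8.
Insert 150: h=1, slot 1 empty → index 1.
Insert 630: h=12, slots 12,0,3,8 occupied → index 2.
Table: [760, 150, 630, 812, -, -, -, -, 32, -, -, -, 58]
Lookup 760: h=12, probe 12,0 → found at 0.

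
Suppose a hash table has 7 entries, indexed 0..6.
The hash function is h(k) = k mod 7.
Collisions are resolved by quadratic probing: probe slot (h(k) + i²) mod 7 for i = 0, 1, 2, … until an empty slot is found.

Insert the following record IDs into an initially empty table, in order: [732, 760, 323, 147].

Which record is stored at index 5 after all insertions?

760

732: h=4 -> slot 4
760: h=4, probe 4,5 -> slot 5
323: h=1 -> slot 1
147: h=0 -> slot 0
Table: [147, 323, ∅, ∅, 732, 760, ∅]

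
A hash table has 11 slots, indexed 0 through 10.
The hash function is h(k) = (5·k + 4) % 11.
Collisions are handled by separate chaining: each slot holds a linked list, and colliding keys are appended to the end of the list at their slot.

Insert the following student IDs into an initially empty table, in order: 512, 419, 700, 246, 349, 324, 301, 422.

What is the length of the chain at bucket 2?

3

Insert 512: h=1, bucket 1 empty -> new chain.
Insert 419: h=9, bucket 9 empty -> new chain.
Insert 700: h=6, bucket 6 empty -> new chain.
Insert 246: h=2, bucket 2 empty -> new chain.
Insert 349: h=0, bucket 0 empty -> new chain.
Insert 324: h=7, bucket 7 empty -> new chain.
Insert 301: h=2, bucket 2 nonempty -> append to chain.
Insert 422: h=2, bucket 2 nonempty -> append to chain.
Final buckets:
0: 349
1: 512
2: 246 -> 301 -> 422
3: -
4: -
5: -
6: 700
7: 324
8: -
9: 419
10: -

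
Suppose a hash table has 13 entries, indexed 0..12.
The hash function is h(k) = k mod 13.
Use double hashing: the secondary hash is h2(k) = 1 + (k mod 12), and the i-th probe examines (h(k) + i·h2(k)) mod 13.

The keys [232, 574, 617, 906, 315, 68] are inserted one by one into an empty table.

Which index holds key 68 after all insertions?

232: h=11 -> slot 11
574: h=2 -> slot 2
617: h=6 -> slot 6
906: h=9 -> slot 9
315: h=3 -> slot 3
68: h=3, h2=9, probe 3,12 -> slot 12
Table: [∅, ∅, 574, 315, ∅, ∅, 617, ∅, ∅, 906, ∅, 232, 68]

12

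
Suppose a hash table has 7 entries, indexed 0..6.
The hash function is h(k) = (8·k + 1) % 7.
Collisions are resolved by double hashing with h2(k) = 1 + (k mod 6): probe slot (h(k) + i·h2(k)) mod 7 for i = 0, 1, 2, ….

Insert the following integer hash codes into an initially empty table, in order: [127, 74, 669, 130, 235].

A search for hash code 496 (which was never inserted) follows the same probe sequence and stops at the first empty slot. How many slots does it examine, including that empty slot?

127: h=2 => slot 2
74: h=5 => slot 5
669: h=5, h2=4, probe 5,2,6 => slot 6
130: h=5, h2=5, probe 5,3 => slot 3
235: h=5, h2=2, probe 5,0 => slot 0
Table: [235, ., 127, 130, ., 74, 669]
Lookup 496: h=0, h2=5, probe 0,5,3,1 → slot 1 empty, not found.

4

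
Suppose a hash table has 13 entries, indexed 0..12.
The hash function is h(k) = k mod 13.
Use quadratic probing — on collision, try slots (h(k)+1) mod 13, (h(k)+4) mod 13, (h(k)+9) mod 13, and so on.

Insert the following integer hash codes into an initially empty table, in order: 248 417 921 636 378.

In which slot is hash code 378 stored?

248: h=1 → slot 1
417: h=1, probe 1,2 → slot 2
921: h=11 → slot 11
636: h=12 → slot 12
378: h=1, probe 1,2,5 → slot 5
Table: [., 248, 417, ., ., 378, ., ., ., ., ., 921, 636]

5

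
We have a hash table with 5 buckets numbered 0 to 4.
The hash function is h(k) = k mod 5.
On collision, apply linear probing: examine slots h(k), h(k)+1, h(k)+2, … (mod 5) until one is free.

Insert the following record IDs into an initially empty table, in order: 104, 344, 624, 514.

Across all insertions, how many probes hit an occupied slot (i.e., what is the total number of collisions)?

6

104: h=4 -> slot 4
344: h=4, probe 4,0 -> slot 0
624: h=4, probe 4,0,1 -> slot 1
514: h=4, probe 4,0,1,2 -> slot 2
Table: [344, 624, 514, ., 104]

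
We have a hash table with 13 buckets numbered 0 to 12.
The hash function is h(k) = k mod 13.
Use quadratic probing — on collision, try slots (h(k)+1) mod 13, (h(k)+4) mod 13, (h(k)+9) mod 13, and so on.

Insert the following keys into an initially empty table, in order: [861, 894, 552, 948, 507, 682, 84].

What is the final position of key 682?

861 hashes to 3; slot 3 is free -> place at 3.
894 hashes to 10; slot 10 is free -> place at 10.
552 hashes to 6; slot 6 is free -> place at 6.
948 hashes to 12; slot 12 is free -> place at 12.
507 hashes to 0; slot 0 is free -> place at 0.
682 hashes to 6; 6 taken -> place at 7.
84 hashes to 6; 6,7,10 taken -> place at 2.
Table: [507, ∅, 84, 861, ∅, ∅, 552, 682, ∅, ∅, 894, ∅, 948]

7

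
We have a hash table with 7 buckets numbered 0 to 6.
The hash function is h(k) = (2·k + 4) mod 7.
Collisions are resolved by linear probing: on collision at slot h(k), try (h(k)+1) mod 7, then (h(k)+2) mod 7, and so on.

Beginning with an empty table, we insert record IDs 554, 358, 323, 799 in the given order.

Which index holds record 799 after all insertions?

554: h=6 -> slot 6
358: h=6, probe 6,0 -> slot 0
323: h=6, probe 6,0,1 -> slot 1
799: h=6, probe 6,0,1,2 -> slot 2
Table: [358, 323, 799, ., ., ., 554]

2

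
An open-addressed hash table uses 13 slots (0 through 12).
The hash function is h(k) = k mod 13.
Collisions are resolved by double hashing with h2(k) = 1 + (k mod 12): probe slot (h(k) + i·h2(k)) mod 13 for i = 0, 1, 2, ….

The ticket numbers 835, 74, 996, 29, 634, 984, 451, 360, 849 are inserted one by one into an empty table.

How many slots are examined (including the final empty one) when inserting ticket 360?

835: h=3 -> slot 3
74: h=9 -> slot 9
996: h=8 -> slot 8
29: h=3, h2=6, probe 3,9,2 -> slot 2
634: h=10 -> slot 10
984: h=9, h2=1, probe 9,10,11 -> slot 11
451: h=9, h2=8, probe 9,4 -> slot 4
360: h=9, h2=1, probe 9,10,11,12 -> slot 12
849: h=4, h2=10, probe 4,1 -> slot 1
Table: [∅, 849, 29, 835, 451, ∅, ∅, ∅, 996, 74, 634, 984, 360]

4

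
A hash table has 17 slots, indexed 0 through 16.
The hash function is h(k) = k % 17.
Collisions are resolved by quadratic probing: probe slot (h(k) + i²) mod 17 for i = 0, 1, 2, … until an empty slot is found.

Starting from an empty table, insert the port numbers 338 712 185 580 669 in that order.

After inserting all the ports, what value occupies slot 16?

712

338 hashes to 15; slot 15 is free => place at 15.
712 hashes to 15; 15 taken => place at 16.
185 hashes to 15; 15,16 taken => place at 2.
580 hashes to 2; 2 taken => place at 3.
669 hashes to 6; slot 6 is free => place at 6.
Table: [., ., 185, 580, ., ., 669, ., ., ., ., ., ., ., ., 338, 712]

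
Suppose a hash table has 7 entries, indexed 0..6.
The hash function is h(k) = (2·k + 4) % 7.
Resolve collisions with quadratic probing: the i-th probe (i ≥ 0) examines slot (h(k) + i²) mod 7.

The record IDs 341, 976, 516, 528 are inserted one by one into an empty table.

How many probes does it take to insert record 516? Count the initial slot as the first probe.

341 hashes to 0; slot 0 is free → place at 0.
976 hashes to 3; slot 3 is free → place at 3.
516 hashes to 0; 0 taken → place at 1.
528 hashes to 3; 3 taken → place at 4.
Table: [341, 516, _, 976, 528, _, _]

2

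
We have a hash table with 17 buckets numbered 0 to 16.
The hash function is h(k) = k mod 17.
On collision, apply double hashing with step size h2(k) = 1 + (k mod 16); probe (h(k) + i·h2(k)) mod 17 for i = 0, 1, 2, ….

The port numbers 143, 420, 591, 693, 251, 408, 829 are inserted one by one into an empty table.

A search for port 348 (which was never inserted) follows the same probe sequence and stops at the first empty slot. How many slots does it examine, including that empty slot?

Insert 143: h=7, slot 7 empty -> index 7.
Insert 420: h=12, slot 12 empty -> index 12.
Insert 591: h=13, slot 13 empty -> index 13.
Insert 693: h=13, h2=6, slot 13 occupied -> index 2.
Insert 251: h=13, h2=12, slot 13 occupied -> index 8.
Insert 408: h=0, slot 0 empty -> index 0.
Insert 829: h=13, h2=14, slot 13 occupied -> index 10.
Table: [408, _, 693, _, _, _, _, 143, 251, _, 829, _, 420, 591, _, _, _]
Lookup 348: h=8, h2=13, probe 8,4 → slot 4 empty, not found.

2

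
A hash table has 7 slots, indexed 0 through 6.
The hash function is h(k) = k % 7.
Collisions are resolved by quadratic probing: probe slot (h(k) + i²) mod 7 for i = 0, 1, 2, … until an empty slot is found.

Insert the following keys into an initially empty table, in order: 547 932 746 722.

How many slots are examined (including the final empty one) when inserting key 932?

547 hashes to 1; slot 1 is free → place at 1.
932 hashes to 1; 1 taken → place at 2.
746 hashes to 4; slot 4 is free → place at 4.
722 hashes to 1; 1,2 taken → place at 5.
Table: [-, 547, 932, -, 746, 722, -]

2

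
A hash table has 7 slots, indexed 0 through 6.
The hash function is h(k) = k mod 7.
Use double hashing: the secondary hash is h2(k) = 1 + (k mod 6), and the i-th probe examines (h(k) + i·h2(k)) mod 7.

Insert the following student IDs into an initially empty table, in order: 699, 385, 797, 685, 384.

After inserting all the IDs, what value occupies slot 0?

699 hashes to 6; slot 6 is free => place at 6.
385 hashes to 0; slot 0 is free => place at 0.
797 hashes to 6, h2=6; 6 taken => place at 5.
685 hashes to 6, h2=2; 6 taken => place at 1.
384 hashes to 6, h2=1; 6,0,1 taken => place at 2.
Table: [385, 685, 384, -, -, 797, 699]

385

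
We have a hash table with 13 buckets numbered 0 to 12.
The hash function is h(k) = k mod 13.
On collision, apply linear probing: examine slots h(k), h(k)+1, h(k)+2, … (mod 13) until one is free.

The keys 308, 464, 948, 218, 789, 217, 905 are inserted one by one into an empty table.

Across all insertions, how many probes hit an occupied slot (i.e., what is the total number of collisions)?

11

308 hashes to 9; slot 9 is free => place at 9.
464 hashes to 9; 9 taken => place at 10.
948 hashes to 12; slot 12 is free => place at 12.
218 hashes to 10; 10 taken => place at 11.
789 hashes to 9; 9,10,11,12 taken => place at 0.
217 hashes to 9; 9,10,11,12,0 taken => place at 1.
905 hashes to 8; slot 8 is free => place at 8.
Table: [789, 217, -, -, -, -, -, -, 905, 308, 464, 218, 948]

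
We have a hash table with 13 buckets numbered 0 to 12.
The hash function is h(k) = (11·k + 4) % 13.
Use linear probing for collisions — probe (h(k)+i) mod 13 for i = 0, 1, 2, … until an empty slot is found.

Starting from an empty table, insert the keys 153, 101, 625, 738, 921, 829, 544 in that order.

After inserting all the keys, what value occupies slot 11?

101

Insert 153: h=10, slot 10 empty -> index 10.
Insert 101: h=10, slot 10 occupied -> index 11.
Insert 625: h=2, slot 2 empty -> index 2.
Insert 738: h=10, slots 10,11 occupied -> index 12.
Insert 921: h=8, slot 8 empty -> index 8.
Insert 829: h=10, slots 10,11,12 occupied -> index 0.
Insert 544: h=8, slot 8 occupied -> index 9.
Table: [829, _, 625, _, _, _, _, _, 921, 544, 153, 101, 738]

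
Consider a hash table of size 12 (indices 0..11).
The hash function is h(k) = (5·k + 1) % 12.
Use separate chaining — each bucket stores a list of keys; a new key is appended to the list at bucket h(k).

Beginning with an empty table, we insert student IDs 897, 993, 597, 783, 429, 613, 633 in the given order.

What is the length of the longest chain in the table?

5

Insert 897: h=10, bucket 10 empty → new chain.
Insert 993: h=10, bucket 10 nonempty → append to chain.
Insert 597: h=10, bucket 10 nonempty → append to chain.
Insert 783: h=4, bucket 4 empty → new chain.
Insert 429: h=10, bucket 10 nonempty → append to chain.
Insert 613: h=6, bucket 6 empty → new chain.
Insert 633: h=10, bucket 10 nonempty → append to chain.
Final buckets:
0: -
1: -
2: -
3: -
4: 783
5: -
6: 613
7: -
8: -
9: -
10: 897 -> 993 -> 597 -> 429 -> 633
11: -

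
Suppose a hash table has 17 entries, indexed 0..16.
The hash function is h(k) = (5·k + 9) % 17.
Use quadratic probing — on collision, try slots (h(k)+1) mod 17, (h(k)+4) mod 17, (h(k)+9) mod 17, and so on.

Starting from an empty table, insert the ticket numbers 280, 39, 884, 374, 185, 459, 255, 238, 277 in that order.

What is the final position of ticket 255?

280: h=15 → slot 15
39: h=0 → slot 0
884: h=9 → slot 9
374: h=9, probe 9,10 → slot 10
185: h=16 → slot 16
459: h=9, probe 9,10,13 → slot 13
255: h=9, probe 9,10,13,1 → slot 1
238: h=9, probe 9,10,13,1,8 → slot 8
277: h=0, probe 0,1,4 → slot 4
Table: [39, 255, -, -, 277, -, -, -, 238, 884, 374, -, -, 459, -, 280, 185]

1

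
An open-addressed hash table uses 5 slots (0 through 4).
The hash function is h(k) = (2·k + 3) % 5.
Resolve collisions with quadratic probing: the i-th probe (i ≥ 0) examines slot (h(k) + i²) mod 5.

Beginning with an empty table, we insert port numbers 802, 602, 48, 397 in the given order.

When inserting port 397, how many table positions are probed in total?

3

802: h=2 → slot 2
602: h=2, probe 2,3 → slot 3
48: h=4 → slot 4
397: h=2, probe 2,3,1 → slot 1
Table: [_, 397, 802, 602, 48]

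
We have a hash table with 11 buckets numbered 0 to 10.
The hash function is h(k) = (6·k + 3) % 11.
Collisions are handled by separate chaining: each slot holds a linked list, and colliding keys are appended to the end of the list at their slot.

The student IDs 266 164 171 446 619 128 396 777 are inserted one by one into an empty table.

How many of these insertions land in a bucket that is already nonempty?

2

266 -> bucket 4
164 -> bucket 8
171 -> bucket 6
446 -> bucket 6 (collision)
619 -> bucket 10
128 -> bucket 1
396 -> bucket 3
777 -> bucket 1 (collision)
Final buckets:
0: _
1: 128 -> 777
2: _
3: 396
4: 266
5: _
6: 171 -> 446
7: _
8: 164
9: _
10: 619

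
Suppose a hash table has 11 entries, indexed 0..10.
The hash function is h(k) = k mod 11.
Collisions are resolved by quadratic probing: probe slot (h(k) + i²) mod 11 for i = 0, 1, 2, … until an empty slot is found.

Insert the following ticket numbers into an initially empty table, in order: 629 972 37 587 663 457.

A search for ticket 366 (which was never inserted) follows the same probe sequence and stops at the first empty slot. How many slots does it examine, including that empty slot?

629: h=2 -> slot 2
972: h=4 -> slot 4
37: h=4, probe 4,5 -> slot 5
587: h=4, probe 4,5,8 -> slot 8
663: h=3 -> slot 3
457: h=6 -> slot 6
Table: [-, -, 629, 663, 972, 37, 457, -, 587, -, -]
Lookup 366: h=3, probe 3,4,7 → slot 7 empty, not found.

3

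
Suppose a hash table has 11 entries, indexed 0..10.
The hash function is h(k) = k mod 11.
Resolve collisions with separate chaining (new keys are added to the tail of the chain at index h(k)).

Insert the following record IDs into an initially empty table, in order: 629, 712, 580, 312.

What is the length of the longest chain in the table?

629 -> bucket 2
712 -> bucket 8
580 -> bucket 8 (collision)
312 -> bucket 4
Final buckets:
0: _
1: _
2: 629
3: _
4: 312
5: _
6: _
7: _
8: 712 -> 580
9: _
10: _

2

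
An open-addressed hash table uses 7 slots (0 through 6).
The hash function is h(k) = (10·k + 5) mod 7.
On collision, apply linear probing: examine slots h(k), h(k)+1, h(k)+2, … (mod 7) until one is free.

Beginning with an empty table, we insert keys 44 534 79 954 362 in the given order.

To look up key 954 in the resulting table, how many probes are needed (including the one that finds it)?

Insert 44: h=4, slot 4 empty => index 4.
Insert 534: h=4, slot 4 occupied => index 5.
Insert 79: h=4, slots 4,5 occupied => index 6.
Insert 954: h=4, slots 4,5,6 occupied => index 0.
Insert 362: h=6, slots 6,0 occupied => index 1.
Table: [954, 362, ∅, ∅, 44, 534, 79]
Lookup 954: h=4, probe 4,5,6,0 → found at 0.

4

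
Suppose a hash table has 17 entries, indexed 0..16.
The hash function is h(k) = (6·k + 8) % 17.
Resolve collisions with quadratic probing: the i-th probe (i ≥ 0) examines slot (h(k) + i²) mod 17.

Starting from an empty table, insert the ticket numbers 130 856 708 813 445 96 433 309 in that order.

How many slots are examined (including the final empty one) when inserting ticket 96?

4

Insert 130: h=6, slot 6 empty → index 6.
Insert 856: h=10, slot 10 empty → index 10.
Insert 708: h=6, slot 6 occupied → index 7.
Insert 813: h=7, slot 7 occupied → index 8.
Insert 445: h=9, slot 9 empty → index 9.
Insert 96: h=6, slots 6,7,10 occupied → index 15.
Insert 433: h=5, slot 5 empty → index 5.
Insert 309: h=9, slots 9,10 occupied → index 13.
Table: [_, _, _, _, _, 433, 130, 708, 813, 445, 856, _, _, 309, _, 96, _]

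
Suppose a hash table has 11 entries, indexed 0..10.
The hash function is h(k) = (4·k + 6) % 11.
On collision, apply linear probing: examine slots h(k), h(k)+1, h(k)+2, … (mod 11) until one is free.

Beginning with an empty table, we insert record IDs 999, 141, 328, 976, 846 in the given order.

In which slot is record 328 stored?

999: h=9 -> slot 9
141: h=9, probe 9,10 -> slot 10
328: h=9, probe 9,10,0 -> slot 0
976: h=5 -> slot 5
846: h=2 -> slot 2
Table: [328, -, 846, -, -, 976, -, -, -, 999, 141]

0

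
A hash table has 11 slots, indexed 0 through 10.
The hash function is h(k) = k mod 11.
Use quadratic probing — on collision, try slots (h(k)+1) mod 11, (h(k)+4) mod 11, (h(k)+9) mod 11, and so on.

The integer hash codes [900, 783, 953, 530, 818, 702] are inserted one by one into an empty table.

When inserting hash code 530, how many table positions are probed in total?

900 hashes to 9; slot 9 is free → place at 9.
783 hashes to 2; slot 2 is free → place at 2.
953 hashes to 7; slot 7 is free → place at 7.
530 hashes to 2; 2 taken → place at 3.
818 hashes to 4; slot 4 is free → place at 4.
702 hashes to 9; 9 taken → place at 10.
Table: [—, —, 783, 530, 818, —, —, 953, —, 900, 702]

2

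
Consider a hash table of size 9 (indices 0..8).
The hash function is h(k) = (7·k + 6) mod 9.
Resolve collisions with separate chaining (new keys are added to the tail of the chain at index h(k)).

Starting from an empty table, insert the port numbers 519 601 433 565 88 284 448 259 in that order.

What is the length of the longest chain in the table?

Insert 519: h=3, bucket 3 empty → new chain.
Insert 601: h=1, bucket 1 empty → new chain.
Insert 433: h=4, bucket 4 empty → new chain.
Insert 565: h=1, bucket 1 nonempty → append to chain.
Insert 88: h=1, bucket 1 nonempty → append to chain.
Insert 284: h=5, bucket 5 empty → new chain.
Insert 448: h=1, bucket 1 nonempty → append to chain.
Insert 259: h=1, bucket 1 nonempty → append to chain.
Final buckets:
0: —
1: 601 -> 565 -> 88 -> 448 -> 259
2: —
3: 519
4: 433
5: 284
6: —
7: —
8: —

5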